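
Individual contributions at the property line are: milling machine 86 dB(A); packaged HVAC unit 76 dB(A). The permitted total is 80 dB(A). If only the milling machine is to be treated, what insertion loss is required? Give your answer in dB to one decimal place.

8.2 dB

Everything except the milling machine sums to 10^(76/10) = 3.981e+07 in linear terms, 76.00 dB(A).
To meet 80 dB(A) overall, the treated milling machine may contribute at most 10^(80/10) − 3.981e+07 = 6.019e+07, i.e. 77.80 dB(A).
Required insertion loss = 86 − 77.80 = 8.20 dB.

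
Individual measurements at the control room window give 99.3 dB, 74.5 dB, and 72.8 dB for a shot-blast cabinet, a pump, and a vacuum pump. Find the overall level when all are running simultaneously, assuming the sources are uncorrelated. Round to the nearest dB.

99 dB

For uncorrelated sources the intensities add, so convert each level to linear form, sum, and take 10·log₁₀ of the total.
Σ 10^(L/10) = 10^(99.3/10) + 10^(74.5/10) + 10^(72.8/10) = 8.559e+09.
L_total = 10·log₁₀(8.559e+09) = 99.32 dB.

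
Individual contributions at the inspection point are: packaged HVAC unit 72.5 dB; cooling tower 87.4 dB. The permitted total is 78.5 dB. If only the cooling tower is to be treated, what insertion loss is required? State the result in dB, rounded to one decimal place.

Everything except the cooling tower sums to 10^(72.5/10) = 1.778e+07 in linear terms, 72.50 dB.
To meet 78.5 dB overall, the treated cooling tower may contribute at most 10^(78.5/10) − 1.778e+07 = 5.301e+07, i.e. 77.24 dB.
So the cooling tower must be reduced from 87.4 to 77.24 dB: IL = 10.16 dB.

10.2 dB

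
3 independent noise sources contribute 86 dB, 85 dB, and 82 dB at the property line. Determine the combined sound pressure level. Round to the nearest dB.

89 dB

Incoherent sources combine by intensity addition: L_total = 10·log₁₀(Σ 10^(L_i/10)).
Σ 10^(L/10) = 10^(86/10) + 10^(85/10) + 10^(82/10) = 8.728e+08.
L_total = 10·log₁₀(8.728e+08) = 89.41 dB.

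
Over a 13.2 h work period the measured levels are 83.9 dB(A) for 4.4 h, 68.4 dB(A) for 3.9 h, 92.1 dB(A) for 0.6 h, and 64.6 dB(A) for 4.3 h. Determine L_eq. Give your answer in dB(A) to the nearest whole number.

L_eq = 10·log₁₀[(1/T)·Σ tᵢ·10^(Lᵢ/10)] with T = 13.2 h.
Σ tᵢ·10^(Lᵢ/10) = 4.4·10^(83.9/10) + 3.9·10^(68.4/10) + 0.6·10^(92.1/10) + 4.3·10^(64.6/10) = 2.093e+09.
L_eq = 10·log₁₀(2.093e+09/13.2) = 82.00 dB(A).

82 dB(A)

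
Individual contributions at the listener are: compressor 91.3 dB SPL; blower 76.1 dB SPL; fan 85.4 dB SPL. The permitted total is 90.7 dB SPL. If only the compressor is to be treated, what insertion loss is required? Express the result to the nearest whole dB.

Fixed contribution from the other sources: Σ 10^(L/10) = 10^(76.1/10) + 10^(85.4/10) = 3.875e+08 (85.88 dB SPL).
To meet 90.7 dB SPL overall, the treated compressor may contribute at most 10^(90.7/10) − 3.875e+08 = 7.874e+08, i.e. 88.96 dB SPL.
So the compressor must be reduced from 91.3 to 88.96 dB SPL: IL = 2.34 dB.

2 dB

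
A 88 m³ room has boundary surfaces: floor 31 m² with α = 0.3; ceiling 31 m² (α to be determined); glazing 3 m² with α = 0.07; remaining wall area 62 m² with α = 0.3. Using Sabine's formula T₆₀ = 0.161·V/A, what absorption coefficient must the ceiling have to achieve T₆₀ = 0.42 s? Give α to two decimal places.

0.18

From T₆₀ = 0.161·V/A, the target T₆₀ = 0.42 s needs A = 0.161·88/0.42 = 33.73 m².
Absorption from the other surfaces = 31·0.3 + 3·0.07 + 62·0.3 = 28.11 m², so the ceiling must supply 5.62 m² over 31 m².
α = 5.62/31 = 0.181.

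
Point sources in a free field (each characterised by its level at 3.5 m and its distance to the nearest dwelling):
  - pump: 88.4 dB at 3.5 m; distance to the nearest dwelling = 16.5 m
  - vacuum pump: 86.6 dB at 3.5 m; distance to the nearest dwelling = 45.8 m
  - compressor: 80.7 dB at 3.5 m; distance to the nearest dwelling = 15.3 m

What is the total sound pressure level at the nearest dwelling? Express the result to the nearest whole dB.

Apply inverse-square spreading to bring every level to the receiver, then sum 10^(L/10).
pump: 88.4 − 20·log₁₀(16.5/3.5) = 88.4 − 13.47 = 74.93 dB.
vacuum pump: 86.6 − 20·log₁₀(45.8/3.5) = 86.6 − 22.34 = 64.26 dB.
compressor: 80.7 − 20·log₁₀(15.3/3.5) = 80.7 − 12.81 = 67.89 dB.
Σ 10^(L/10) = 3.995e+07 → L_total = 10·log₁₀(3.995e+07) = 76.01 dB.

76 dB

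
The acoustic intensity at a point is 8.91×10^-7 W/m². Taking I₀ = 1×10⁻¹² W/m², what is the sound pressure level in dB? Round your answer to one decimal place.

59.5 dB

I/I₀ = 8.91×10^-7/10⁻¹² = 8.91×10^5, and L = 10·log₁₀(I/I₀).
L = 10·(0.9499 + 5) = 59.50 dB.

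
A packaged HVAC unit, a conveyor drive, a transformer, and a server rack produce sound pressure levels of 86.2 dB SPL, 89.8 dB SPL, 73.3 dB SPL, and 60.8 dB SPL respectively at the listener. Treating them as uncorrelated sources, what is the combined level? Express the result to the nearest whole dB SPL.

Incoherent sources combine by intensity addition: L_total = 10·log₁₀(Σ 10^(L_i/10)).
Σ 10^(L/10) = 10^(86.2/10) + 10^(89.8/10) + 10^(73.3/10) + 10^(60.8/10) = 1.394e+09.
L_total = 10·log₁₀(1.394e+09) = 91.44 dB SPL.

91 dB SPL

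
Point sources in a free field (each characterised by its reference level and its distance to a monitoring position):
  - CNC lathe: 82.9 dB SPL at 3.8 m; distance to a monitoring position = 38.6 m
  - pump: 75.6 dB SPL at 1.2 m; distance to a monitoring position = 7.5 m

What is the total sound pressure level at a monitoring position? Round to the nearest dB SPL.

65 dB SPL

Propagate each source to the receiver with L = L_ref − 20·log₁₀(r/r_ref), then add intensities.
CNC lathe: 82.9 − 20·log₁₀(38.6/3.8) = 82.9 − 20.14 = 62.76 dB SPL.
pump: 75.6 − 20·log₁₀(7.5/1.2) = 75.6 − 15.92 = 59.68 dB SPL.
Σ 10^(L/10) = 2.819e+06 → L_total = 10·log₁₀(2.819e+06) = 64.50 dB SPL.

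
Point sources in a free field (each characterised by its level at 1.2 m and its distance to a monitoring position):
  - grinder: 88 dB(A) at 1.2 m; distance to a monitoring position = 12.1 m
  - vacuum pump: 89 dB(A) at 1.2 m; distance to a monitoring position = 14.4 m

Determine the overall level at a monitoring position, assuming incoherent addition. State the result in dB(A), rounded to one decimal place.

First find each source's level at the receiver (point-source: −20·log₁₀(r/r_ref)), then combine on an intensity basis.
grinder: 88 − 20·log₁₀(12.1/1.2) = 88 − 20.07 = 67.93 dB(A).
vacuum pump: 89 − 20·log₁₀(14.4/1.2) = 89 − 21.58 = 67.42 dB(A).
Σ 10^(L/10) = 1.172e+07 → L_total = 10·log₁₀(1.172e+07) = 70.69 dB(A).

70.7 dB(A)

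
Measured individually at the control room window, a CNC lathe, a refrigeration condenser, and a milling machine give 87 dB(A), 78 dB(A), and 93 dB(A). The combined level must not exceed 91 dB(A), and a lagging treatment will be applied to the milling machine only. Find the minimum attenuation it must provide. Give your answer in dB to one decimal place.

4.6 dB

Fixed contribution from the other sources: Σ 10^(L/10) = 10^(87/10) + 10^(78/10) = 5.643e+08 (87.51 dB(A)).
To meet 91 dB(A) overall, the treated milling machine may contribute at most 10^(91/10) − 5.643e+08 = 6.946e+08, i.e. 88.42 dB(A).
Required insertion loss = 93 − 88.42 = 4.58 dB.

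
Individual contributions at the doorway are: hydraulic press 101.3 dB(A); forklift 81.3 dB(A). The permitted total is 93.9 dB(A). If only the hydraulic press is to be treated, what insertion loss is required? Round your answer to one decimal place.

7.6 dB

Fixed contribution from the other source: Σ 10^(L/10) = 10^(81.3/10) = 1.349e+08 (81.30 dB(A)).
The limit corresponds to 10^(93.9/10) = 2.455e+09; subtracting the fixed part leaves 2.320e+09 for the hydraulic press, i.e. 93.65 dB(A).
Required insertion loss = 101.3 − 93.65 = 7.65 dB.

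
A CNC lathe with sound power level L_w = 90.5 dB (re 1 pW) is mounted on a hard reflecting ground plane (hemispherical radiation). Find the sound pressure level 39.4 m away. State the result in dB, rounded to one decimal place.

50.6 dB

Free-field hemispherical radiation: L_p = L_w − 10·log₁₀(2π·r²), r = 39.4 m.
2π·r² = 9754 m², 10·log₁₀ of that is 39.892 dB.
L_p = 90.5 − 39.892 = 50.61 dB.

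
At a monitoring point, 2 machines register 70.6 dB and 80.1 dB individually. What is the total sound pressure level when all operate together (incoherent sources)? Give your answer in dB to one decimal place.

Incoherent sources combine by intensity addition: L_total = 10·log₁₀(Σ 10^(L_i/10)).
Σ 10^(L/10) = 10^(70.6/10) + 10^(80.1/10) = 1.138e+08.
L_total = 10·log₁₀(1.138e+08) = 80.56 dB.

80.6 dB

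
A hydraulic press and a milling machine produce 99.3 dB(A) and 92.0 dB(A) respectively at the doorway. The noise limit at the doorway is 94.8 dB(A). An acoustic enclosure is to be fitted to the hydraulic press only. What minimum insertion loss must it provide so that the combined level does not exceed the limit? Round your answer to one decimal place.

7.7 dB

Everything except the hydraulic press sums to 10^(92.0/10) = 1.585e+09 in linear terms, 92.00 dB(A).
The limit corresponds to 10^(94.8/10) = 3.020e+09; subtracting the fixed part leaves 1.435e+09 for the hydraulic press, i.e. 91.57 dB(A).
So the hydraulic press must be reduced from 99.3 to 91.57 dB(A): IL = 7.73 dB.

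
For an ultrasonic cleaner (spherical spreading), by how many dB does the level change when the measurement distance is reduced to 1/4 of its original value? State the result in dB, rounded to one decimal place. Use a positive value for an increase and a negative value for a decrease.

With spherical spreading the level changes by −20·log₁₀(r₂/r₁).
ΔL = −20·log₁₀(0.25) = +12.04 dB.

+12.0 dB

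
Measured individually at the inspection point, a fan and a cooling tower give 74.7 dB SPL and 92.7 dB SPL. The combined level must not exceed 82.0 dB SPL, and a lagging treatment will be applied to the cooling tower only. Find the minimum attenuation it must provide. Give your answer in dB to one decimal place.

11.6 dB

Everything except the cooling tower sums to 10^(74.7/10) = 2.951e+07 in linear terms, 74.70 dB SPL.
The limit corresponds to 10^(82.0/10) = 1.585e+08; subtracting the fixed part leaves 1.290e+08 for the cooling tower, i.e. 81.11 dB SPL.
Required insertion loss = 92.7 − 81.11 = 11.59 dB.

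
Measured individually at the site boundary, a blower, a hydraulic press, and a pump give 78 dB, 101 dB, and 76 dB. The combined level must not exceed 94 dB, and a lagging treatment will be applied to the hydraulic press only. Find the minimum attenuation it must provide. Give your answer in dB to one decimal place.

7.2 dB

The untreated sources together contribute 10^(78/10) + 10^(76/10) = 1.029e+08, i.e. 80.12 dB.
The limit corresponds to 10^(94/10) = 2.512e+09; subtracting the fixed part leaves 2.409e+09 for the hydraulic press, i.e. 93.82 dB.
So the hydraulic press must be reduced from 101 to 93.82 dB: IL = 7.18 dB.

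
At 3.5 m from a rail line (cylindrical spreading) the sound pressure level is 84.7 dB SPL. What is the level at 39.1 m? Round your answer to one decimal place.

For a line source, L₂ = L₁ − 10·log₁₀(r₂/r₁).
L₂ = 84.7 − 10·log₁₀(39.1/3.5) = 84.7 − 10.481 = 74.22 dB SPL.

74.2 dB SPL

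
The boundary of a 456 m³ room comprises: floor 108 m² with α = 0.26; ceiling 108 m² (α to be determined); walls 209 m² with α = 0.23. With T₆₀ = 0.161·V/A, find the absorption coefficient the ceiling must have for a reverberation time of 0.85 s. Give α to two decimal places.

Required total absorption A = 0.161·456/0.85 = 86.37 m².
Absorption from the other surfaces = 108·0.26 + 209·0.23 = 76.15 m², so the ceiling must supply 10.22 m² over 108 m².
α = 10.22/108 = 0.095.

0.09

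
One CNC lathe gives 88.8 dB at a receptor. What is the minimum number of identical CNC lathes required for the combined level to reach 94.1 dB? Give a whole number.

4

Need L₁ + 10·log₁₀ N ≥ 94.1, i.e. log₁₀ N ≥ 0.53.
N ≥ 10^(5.3/10) = 3.388, so N = 4.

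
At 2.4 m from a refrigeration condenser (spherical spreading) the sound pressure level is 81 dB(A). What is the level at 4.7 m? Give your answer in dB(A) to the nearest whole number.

Point-source attenuation: ΔL = 20·log₁₀(r₂/r₁) = 20·log₁₀(4.7/2.4) = 5.838 dB.
L₂ = 81 − 20·log₁₀(4.7/2.4) = 81 − 5.838 = 75.16 dB(A).

75 dB(A)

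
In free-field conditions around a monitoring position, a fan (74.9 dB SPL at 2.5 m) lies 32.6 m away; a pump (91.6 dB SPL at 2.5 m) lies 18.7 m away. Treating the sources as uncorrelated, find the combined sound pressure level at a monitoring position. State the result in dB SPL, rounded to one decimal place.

Propagate each source to the receiver with L = L_ref − 20·log₁₀(r/r_ref), then add intensities.
fan: 74.9 − 20·log₁₀(32.6/2.5) = 74.9 − 22.31 = 52.59 dB SPL.
pump: 91.6 − 20·log₁₀(18.7/2.5) = 91.6 − 17.48 = 74.12 dB SPL.
Σ 10^(L/10) = 2.602e+07 → L_total = 10·log₁₀(2.602e+07) = 74.15 dB SPL.

74.2 dB SPL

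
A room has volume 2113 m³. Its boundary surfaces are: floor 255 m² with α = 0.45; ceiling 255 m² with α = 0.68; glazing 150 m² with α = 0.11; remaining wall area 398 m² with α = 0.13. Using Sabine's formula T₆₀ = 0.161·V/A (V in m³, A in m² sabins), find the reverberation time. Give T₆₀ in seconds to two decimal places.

Summing Sᵢαᵢ: 255·0.45 + 255·0.68 + 150·0.11 + 398·0.13 = 356.39 m².
T₆₀ = 0.161·V/A = 0.161·2113/356.39 = 0.955 s.

0.95 s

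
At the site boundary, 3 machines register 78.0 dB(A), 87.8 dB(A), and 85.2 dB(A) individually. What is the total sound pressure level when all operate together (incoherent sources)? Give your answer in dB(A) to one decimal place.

For uncorrelated sources the intensities add, so convert each level to linear form, sum, and take 10·log₁₀ of the total.
Σ 10^(L/10) = 10^(78.0/10) + 10^(87.8/10) + 10^(85.2/10) = 9.968e+08.
L_total = 10·log₁₀(9.968e+08) = 89.99 dB(A).

90.0 dB(A)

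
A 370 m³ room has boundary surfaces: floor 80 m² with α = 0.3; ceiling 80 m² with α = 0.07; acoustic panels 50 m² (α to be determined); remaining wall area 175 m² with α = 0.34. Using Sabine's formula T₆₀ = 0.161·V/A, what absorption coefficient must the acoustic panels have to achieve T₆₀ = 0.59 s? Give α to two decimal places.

0.24

A = 0.161·V/T₆₀ = 0.161·370/0.59 = 100.97 m² sabins.
Absorption from the other surfaces = 80·0.3 + 80·0.07 + 175·0.34 = 89.10 m², so the acoustic panels must supply 11.87 m² over 50 m².
α = 11.87/50 = 0.237.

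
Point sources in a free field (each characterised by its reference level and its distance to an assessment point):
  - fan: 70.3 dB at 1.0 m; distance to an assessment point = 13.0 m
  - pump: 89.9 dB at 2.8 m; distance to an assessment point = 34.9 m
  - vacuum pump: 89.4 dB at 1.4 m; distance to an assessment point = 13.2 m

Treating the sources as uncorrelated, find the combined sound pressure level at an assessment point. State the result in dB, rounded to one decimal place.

Apply inverse-square spreading to bring every level to the receiver, then sum 10^(L/10).
fan: 70.3 − 20·log₁₀(13.0/1.0) = 70.3 − 22.28 = 48.02 dB.
pump: 89.9 − 20·log₁₀(34.9/2.8) = 89.9 − 21.91 = 67.99 dB.
vacuum pump: 89.4 − 20·log₁₀(13.2/1.4) = 89.4 − 19.49 = 69.91 dB.
Σ 10^(L/10) = 1.615e+07 → L_total = 10·log₁₀(1.615e+07) = 72.08 dB.

72.1 dB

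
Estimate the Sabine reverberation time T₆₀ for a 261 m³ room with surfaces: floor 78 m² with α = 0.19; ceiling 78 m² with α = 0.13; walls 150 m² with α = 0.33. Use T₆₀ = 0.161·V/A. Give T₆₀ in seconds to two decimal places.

A = Σ Sᵢαᵢ = 78·0.19 + 78·0.13 + 150·0.33 = 74.46 m².
T₆₀ = 0.161 × 261 / 74.46 = 0.564 s.

0.56 s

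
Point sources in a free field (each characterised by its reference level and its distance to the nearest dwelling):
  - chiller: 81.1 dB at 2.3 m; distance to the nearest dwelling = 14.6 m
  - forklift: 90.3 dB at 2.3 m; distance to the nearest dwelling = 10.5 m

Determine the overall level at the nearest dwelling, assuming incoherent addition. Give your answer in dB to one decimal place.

Propagate each source to the receiver with L = L_ref − 20·log₁₀(r/r_ref), then add intensities.
chiller: 81.1 − 20·log₁₀(14.6/2.3) = 81.1 − 16.05 = 65.05 dB.
forklift: 90.3 − 20·log₁₀(10.5/2.3) = 90.3 − 13.19 = 77.11 dB.
Σ 10^(L/10) = 5.461e+07 → L_total = 10·log₁₀(5.461e+07) = 77.37 dB.

77.4 dB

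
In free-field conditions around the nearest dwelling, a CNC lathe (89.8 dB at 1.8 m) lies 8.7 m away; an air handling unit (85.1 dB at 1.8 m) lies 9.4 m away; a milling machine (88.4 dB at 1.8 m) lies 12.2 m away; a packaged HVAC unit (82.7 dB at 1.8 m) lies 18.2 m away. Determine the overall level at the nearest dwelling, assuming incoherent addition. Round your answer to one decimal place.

First find each source's level at the receiver (point-source: −20·log₁₀(r/r_ref)), then combine on an intensity basis.
CNC lathe: 89.8 − 20·log₁₀(8.7/1.8) = 89.8 − 13.68 = 76.12 dB.
air handling unit: 85.1 − 20·log₁₀(9.4/1.8) = 85.1 − 14.36 = 70.74 dB.
milling machine: 88.4 − 20·log₁₀(12.2/1.8) = 88.4 − 16.62 = 71.78 dB.
packaged HVAC unit: 82.7 − 20·log₁₀(18.2/1.8) = 82.7 − 20.10 = 62.60 dB.
Σ 10^(L/10) = 6.963e+07 → L_total = 10·log₁₀(6.963e+07) = 78.43 dB.

78.4 dB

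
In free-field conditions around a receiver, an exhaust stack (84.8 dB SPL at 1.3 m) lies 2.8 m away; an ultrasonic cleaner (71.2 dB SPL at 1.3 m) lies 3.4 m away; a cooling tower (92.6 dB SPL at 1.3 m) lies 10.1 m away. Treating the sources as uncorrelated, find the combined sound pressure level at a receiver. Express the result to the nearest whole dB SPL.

Apply inverse-square spreading to bring every level to the receiver, then sum 10^(L/10).
exhaust stack: 84.8 − 20·log₁₀(2.8/1.3) = 84.8 − 6.66 = 78.14 dB SPL.
ultrasonic cleaner: 71.2 − 20·log₁₀(3.4/1.3) = 71.2 − 8.35 = 62.85 dB SPL.
cooling tower: 92.6 − 20·log₁₀(10.1/1.3) = 92.6 − 17.81 = 74.79 dB SPL.
Σ 10^(L/10) = 9.717e+07 → L_total = 10·log₁₀(9.717e+07) = 79.88 dB SPL.

80 dB SPL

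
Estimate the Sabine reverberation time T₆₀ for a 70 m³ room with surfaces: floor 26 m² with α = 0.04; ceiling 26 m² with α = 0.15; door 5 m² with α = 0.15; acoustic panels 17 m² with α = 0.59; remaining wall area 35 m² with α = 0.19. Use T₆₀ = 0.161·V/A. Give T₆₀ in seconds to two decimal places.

Summing Sᵢαᵢ: 26·0.04 + 26·0.15 + 5·0.15 + 17·0.59 + 35·0.19 = 22.37 m².
T₆₀ = 0.161·V/A = 0.161·70/22.37 = 0.504 s.

0.50 s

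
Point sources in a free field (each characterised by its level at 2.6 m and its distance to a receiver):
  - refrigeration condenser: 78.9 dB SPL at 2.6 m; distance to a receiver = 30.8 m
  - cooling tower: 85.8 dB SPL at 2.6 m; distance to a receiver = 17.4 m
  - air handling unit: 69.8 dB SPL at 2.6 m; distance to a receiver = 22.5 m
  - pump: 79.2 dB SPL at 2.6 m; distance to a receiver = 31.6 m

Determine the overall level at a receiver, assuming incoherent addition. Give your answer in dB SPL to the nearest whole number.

Apply inverse-square spreading to bring every level to the receiver, then sum 10^(L/10).
refrigeration condenser: 78.9 − 20·log₁₀(30.8/2.6) = 78.9 − 21.47 = 57.43 dB SPL.
cooling tower: 85.8 − 20·log₁₀(17.4/2.6) = 85.8 − 16.51 = 69.29 dB SPL.
air handling unit: 69.8 − 20·log₁₀(22.5/2.6) = 69.8 − 18.74 = 51.06 dB SPL.
pump: 79.2 − 20·log₁₀(31.6/2.6) = 79.2 − 21.69 = 57.51 dB SPL.
Σ 10^(L/10) = 9.733e+06 → L_total = 10·log₁₀(9.733e+06) = 69.88 dB SPL.

70 dB SPL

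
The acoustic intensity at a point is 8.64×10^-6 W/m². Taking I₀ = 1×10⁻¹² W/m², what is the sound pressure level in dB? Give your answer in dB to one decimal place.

Dividing by I₀ shifts the exponent by 12: I/I₀ = 8.64×10^6.
L = 10·(0.9365 + 6) = 69.37 dB.

69.4 dB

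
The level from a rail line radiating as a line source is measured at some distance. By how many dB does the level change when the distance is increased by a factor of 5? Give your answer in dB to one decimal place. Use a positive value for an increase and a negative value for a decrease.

-7.0 dB

A line source loses 3 dB per doubling of distance; generally ΔL = −10·log₁₀(r₂/r₁).
ΔL = −10·log₁₀(5) = -6.99 dB.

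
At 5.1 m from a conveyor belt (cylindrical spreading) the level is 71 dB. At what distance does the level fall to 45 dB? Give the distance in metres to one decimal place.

2030.3 m

The 26.0 dB drop corresponds to a distance ratio of 10^(26.0/10) for a line source.
r₂ = 5.1·10^((71−45)/10) = 5.1·10^(26.0/10) = 2030.35 m.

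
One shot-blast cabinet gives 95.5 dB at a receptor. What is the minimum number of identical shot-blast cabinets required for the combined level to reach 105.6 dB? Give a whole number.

The shortfall is 105.6 − 95.5 = 10.1 dB, and N units add 10·log₁₀ N, so need 10·log₁₀ N ≥ 10.1.
N ≥ 10^(10.1/10) = 10.233, so N = 11.

11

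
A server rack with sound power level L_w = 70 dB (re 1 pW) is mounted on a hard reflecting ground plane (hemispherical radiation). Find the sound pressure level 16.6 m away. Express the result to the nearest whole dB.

38 dB

L_p = L_w − 10·log₁₀(2π·r²) with r = 16.6 m.
2π·r² = 1731 m², 10·log₁₀ of that is 32.384 dB.
L_p = 70 − 32.384 = 37.62 dB.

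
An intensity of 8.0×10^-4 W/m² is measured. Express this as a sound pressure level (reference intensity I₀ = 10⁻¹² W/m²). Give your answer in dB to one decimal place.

L = 10·log₁₀(I/I₀) = 10·log₁₀(8.0×10^-4/10⁻¹²) = 10·log₁₀(8.0×10^8).
L = 10·(0.9031 + 8) = 89.03 dB.

89.0 dB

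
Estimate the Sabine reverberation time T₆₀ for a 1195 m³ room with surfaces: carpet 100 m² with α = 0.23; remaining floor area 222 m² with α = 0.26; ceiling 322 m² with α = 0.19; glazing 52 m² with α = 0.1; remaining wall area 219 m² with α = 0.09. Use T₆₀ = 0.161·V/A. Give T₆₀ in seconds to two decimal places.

1.15 s

Summing Sᵢαᵢ: 100·0.23 + 222·0.26 + 322·0.19 + 52·0.1 + 219·0.09 = 166.81 m².
T₆₀ = 0.161·V/A = 0.161·1195/166.81 = 1.153 s.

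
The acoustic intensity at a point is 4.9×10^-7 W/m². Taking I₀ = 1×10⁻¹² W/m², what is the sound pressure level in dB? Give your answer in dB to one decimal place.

56.9 dB

L = 10·log₁₀(I/I₀) = 10·log₁₀(4.9×10^-7/10⁻¹²) = 10·log₁₀(4.9×10^5).
L = 10·(0.6902 + 5) = 56.90 dB.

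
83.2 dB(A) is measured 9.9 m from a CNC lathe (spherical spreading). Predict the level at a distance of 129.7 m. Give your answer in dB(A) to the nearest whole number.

61 dB(A)

Point-source attenuation: ΔL = 20·log₁₀(r₂/r₁) = 20·log₁₀(129.7/9.9) = 22.346 dB.
L₂ = 83.2 − 20·log₁₀(129.7/9.9) = 83.2 − 22.346 = 60.85 dB(A).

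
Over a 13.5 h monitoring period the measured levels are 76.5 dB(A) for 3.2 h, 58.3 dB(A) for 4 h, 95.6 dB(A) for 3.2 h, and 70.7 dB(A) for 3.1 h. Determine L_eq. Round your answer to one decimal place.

Weight each interval's intensity by its duration and average over T = 13.5 h:
Σ tᵢ·10^(Lᵢ/10) = 3.2·10^(76.5/10) + 4·10^(58.3/10) + 3.2·10^(95.6/10) + 3.1·10^(70.7/10) = 1.180e+10.
L_eq = 10·log₁₀(1.180e+10/13.5) = 89.42 dB(A).

89.4 dB(A)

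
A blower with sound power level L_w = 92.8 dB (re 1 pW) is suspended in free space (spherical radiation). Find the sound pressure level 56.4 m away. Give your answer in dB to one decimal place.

The power spreads over a sphere of area 4π·r², so L_p = L_w − 10·log₁₀(4π·r²).
4π·r² = 3.997e+04 m², 10·log₁₀ of that is 46.018 dB.
L_p = 92.8 − 46.018 = 46.78 dB.

46.8 dB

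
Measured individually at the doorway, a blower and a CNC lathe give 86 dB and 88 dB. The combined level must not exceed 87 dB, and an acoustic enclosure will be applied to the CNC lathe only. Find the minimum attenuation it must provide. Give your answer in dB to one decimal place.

Fixed contribution from the other source: Σ 10^(L/10) = 10^(86/10) = 3.981e+08 (86.00 dB).
The limit corresponds to 10^(87/10) = 5.012e+08; subtracting the fixed part leaves 1.031e+08 for the CNC lathe, i.e. 80.13 dB.
Required insertion loss = 88 − 80.13 = 7.87 dB.

7.9 dB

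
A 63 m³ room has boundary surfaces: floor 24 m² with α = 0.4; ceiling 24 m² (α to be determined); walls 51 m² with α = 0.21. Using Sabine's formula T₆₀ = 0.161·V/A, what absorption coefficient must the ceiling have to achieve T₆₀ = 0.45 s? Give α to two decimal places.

Required total absorption A = 0.161·63/0.45 = 22.54 m².
Absorption from the other surfaces = 24·0.4 + 51·0.21 = 20.31 m², so the ceiling must supply 2.23 m² over 24 m².
α = 2.23/24 = 0.093.

0.09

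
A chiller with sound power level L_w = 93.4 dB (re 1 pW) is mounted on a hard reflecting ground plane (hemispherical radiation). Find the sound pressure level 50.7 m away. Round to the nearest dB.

The power spreads over a hemisphere of area 2π·r², so L_p = L_w − 10·log₁₀(2π·r²).
2π·r² = 1.615e+04 m², 10·log₁₀ of that is 42.082 dB.
L_p = 93.4 − 42.082 = 51.32 dB.

51 dB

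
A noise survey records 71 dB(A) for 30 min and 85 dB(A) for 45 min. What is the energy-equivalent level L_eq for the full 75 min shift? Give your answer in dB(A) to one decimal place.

82.9 dB(A)

L_eq = 10·log₁₀[(1/T)·Σ tᵢ·10^(Lᵢ/10)] with T = 75 min.
Σ tᵢ·10^(Lᵢ/10) = 30·10^(71/10) + 45·10^(85/10) = 1.461e+10.
L_eq = 10·log₁₀(1.461e+10/75) = 82.90 dB(A).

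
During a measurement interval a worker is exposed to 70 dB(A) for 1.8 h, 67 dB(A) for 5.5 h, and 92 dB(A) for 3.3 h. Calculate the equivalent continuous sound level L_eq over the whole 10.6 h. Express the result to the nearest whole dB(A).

87 dB(A)

Weight each interval's intensity by its duration and average over T = 10.6 h:
Σ tᵢ·10^(Lᵢ/10) = 1.8·10^(70/10) + 5.5·10^(67/10) + 3.3·10^(92/10) = 5.276e+09.
L_eq = 10·log₁₀(5.276e+09/10.6) = 86.97 dB(A).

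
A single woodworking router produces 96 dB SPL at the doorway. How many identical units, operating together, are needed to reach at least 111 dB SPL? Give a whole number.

32

The shortfall is 111 − 96 = 15.0 dB, and N units add 10·log₁₀ N, so need 10·log₁₀ N ≥ 15.0.
N ≥ 10^(15.0/10) = 31.623, so N = 32.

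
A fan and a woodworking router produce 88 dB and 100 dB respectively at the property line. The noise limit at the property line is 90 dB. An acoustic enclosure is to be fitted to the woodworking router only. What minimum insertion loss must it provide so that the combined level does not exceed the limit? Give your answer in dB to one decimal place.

14.3 dB

The untreated sources together contribute 10^(88/10) = 6.310e+08, i.e. 88.00 dB.
To meet 90 dB overall, the treated woodworking router may contribute at most 10^(90/10) − 6.310e+08 = 3.690e+08, i.e. 85.67 dB.
Required insertion loss = 100 − 85.67 = 14.33 dB.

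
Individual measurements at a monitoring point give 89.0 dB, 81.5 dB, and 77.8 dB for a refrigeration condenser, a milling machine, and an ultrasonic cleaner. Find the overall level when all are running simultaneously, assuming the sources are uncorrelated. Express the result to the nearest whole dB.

90 dB

Incoherent sources combine by intensity addition: L_total = 10·log₁₀(Σ 10^(L_i/10)).
Σ 10^(L/10) = 10^(89.0/10) + 10^(81.5/10) + 10^(77.8/10) = 9.958e+08.
L_total = 10·log₁₀(9.958e+08) = 89.98 dB.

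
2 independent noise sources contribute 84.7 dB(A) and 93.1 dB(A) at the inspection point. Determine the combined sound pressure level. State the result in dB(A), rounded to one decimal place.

Incoherent sources combine by intensity addition: L_total = 10·log₁₀(Σ 10^(L_i/10)).
Σ 10^(L/10) = 10^(84.7/10) + 10^(93.1/10) = 2.337e+09.
L_total = 10·log₁₀(2.337e+09) = 93.69 dB(A).

93.7 dB(A)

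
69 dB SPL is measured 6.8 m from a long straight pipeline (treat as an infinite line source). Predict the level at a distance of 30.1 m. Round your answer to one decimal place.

62.5 dB SPL

For a line source, L₂ = L₁ − 10·log₁₀(r₂/r₁).
L₂ = 69 − 10·log₁₀(30.1/6.8) = 69 − 6.461 = 62.54 dB SPL.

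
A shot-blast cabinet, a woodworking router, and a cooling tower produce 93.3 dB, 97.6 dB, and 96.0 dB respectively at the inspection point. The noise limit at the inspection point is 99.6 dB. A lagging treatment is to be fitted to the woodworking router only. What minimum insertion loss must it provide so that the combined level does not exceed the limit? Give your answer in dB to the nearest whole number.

3 dB

Fixed contribution from the other sources: Σ 10^(L/10) = 10^(93.3/10) + 10^(96.0/10) = 6.119e+09 (97.87 dB).
To meet 99.6 dB overall, the treated woodworking router may contribute at most 10^(99.6/10) − 6.119e+09 = 3.001e+09, i.e. 94.77 dB.
So the woodworking router must be reduced from 97.6 to 94.77 dB: IL = 2.83 dB.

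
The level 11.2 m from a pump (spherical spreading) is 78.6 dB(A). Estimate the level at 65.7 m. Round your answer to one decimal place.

For a point source, L₂ = L₁ − 20·log₁₀(r₂/r₁).
L₂ = 78.6 − 20·log₁₀(65.7/11.2) = 78.6 − 15.367 = 63.23 dB(A).

63.2 dB(A)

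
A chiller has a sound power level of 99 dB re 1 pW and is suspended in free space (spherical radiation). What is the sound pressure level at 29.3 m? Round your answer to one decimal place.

Free-field spherical radiation: L_p = L_w − 10·log₁₀(4π·r²), r = 29.3 m.
4π·r² = 1.079e+04 m², 10·log₁₀ of that is 40.329 dB.
L_p = 99 − 40.329 = 58.67 dB.

58.7 dB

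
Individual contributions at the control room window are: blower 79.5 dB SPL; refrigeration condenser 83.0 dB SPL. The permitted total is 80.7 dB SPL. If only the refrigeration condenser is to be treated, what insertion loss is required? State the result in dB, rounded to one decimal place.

8.5 dB

Everything except the refrigeration condenser sums to 10^(79.5/10) = 8.913e+07 in linear terms, 79.50 dB SPL.
The limit corresponds to 10^(80.7/10) = 1.175e+08; subtracting the fixed part leaves 2.836e+07 for the refrigeration condenser, i.e. 74.53 dB SPL.
Required insertion loss = 83.0 − 74.53 = 8.47 dB.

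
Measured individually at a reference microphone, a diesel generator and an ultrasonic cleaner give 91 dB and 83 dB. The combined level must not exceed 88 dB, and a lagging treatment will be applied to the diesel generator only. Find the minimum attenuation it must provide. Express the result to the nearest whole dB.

5 dB

Fixed contribution from the other source: Σ 10^(L/10) = 10^(83/10) = 1.995e+08 (83.00 dB).
The limit corresponds to 10^(88/10) = 6.310e+08; subtracting the fixed part leaves 4.314e+08 for the diesel generator, i.e. 86.35 dB.
Required insertion loss = 91 − 86.35 = 4.65 dB.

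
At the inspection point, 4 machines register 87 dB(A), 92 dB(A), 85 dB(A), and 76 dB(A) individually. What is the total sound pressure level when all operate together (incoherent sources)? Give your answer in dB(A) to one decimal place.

93.9 dB(A)

For uncorrelated sources the intensities add, so convert each level to linear form, sum, and take 10·log₁₀ of the total.
Σ 10^(L/10) = 10^(87/10) + 10^(92/10) + 10^(85/10) + 10^(76/10) = 2.442e+09.
L_total = 10·log₁₀(2.442e+09) = 93.88 dB(A).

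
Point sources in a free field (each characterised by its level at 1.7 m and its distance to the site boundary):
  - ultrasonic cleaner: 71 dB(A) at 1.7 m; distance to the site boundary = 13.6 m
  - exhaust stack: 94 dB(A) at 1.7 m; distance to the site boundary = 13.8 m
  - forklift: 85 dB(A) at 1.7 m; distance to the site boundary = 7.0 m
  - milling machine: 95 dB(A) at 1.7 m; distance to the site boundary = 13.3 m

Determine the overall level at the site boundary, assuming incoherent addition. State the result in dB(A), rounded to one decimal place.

Propagate each source to the receiver with L = L_ref − 20·log₁₀(r/r_ref), then add intensities.
ultrasonic cleaner: 71 − 20·log₁₀(13.6/1.7) = 71 − 18.06 = 52.94 dB(A).
exhaust stack: 94 − 20·log₁₀(13.8/1.7) = 94 − 18.19 = 75.81 dB(A).
forklift: 85 − 20·log₁₀(7.0/1.7) = 85 − 12.29 = 72.71 dB(A).
milling machine: 95 − 20·log₁₀(13.3/1.7) = 95 − 17.87 = 77.13 dB(A).
Σ 10^(L/10) = 1.086e+08 → L_total = 10·log₁₀(1.086e+08) = 80.36 dB(A).

80.4 dB(A)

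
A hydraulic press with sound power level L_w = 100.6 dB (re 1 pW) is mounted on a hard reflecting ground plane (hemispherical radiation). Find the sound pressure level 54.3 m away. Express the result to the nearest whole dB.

The power spreads over a hemisphere of area 2π·r², so L_p = L_w − 10·log₁₀(2π·r²).
2π·r² = 1.853e+04 m², 10·log₁₀ of that is 42.678 dB.
L_p = 100.6 − 42.678 = 57.92 dB.

58 dB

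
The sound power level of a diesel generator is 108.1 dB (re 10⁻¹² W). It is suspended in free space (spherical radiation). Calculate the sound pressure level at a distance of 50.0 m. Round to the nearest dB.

Free-field spherical radiation: L_p = L_w − 10·log₁₀(4π·r²), r = 50.0 m.
4π·r² = 3.142e+04 m², 10·log₁₀ of that is 44.971 dB.
L_p = 108.1 − 44.971 = 63.13 dB.

63 dB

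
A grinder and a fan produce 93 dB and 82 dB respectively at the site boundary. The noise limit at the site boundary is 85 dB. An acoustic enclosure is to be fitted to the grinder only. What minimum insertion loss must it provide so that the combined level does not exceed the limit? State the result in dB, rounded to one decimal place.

Everything except the grinder sums to 10^(82/10) = 1.585e+08 in linear terms, 82.00 dB.
The limit corresponds to 10^(85/10) = 3.162e+08; subtracting the fixed part leaves 1.577e+08 for the grinder, i.e. 81.98 dB.
Required insertion loss = 93 − 81.98 = 11.02 dB.

11.0 dB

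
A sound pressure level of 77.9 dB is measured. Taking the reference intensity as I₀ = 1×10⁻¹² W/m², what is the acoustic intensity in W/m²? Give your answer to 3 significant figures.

6.17e-05 W/m²

I/I₀ = 10^(77.9/10) = 6.166e+07, so I = 6.166e+07 × 10⁻¹² W/m².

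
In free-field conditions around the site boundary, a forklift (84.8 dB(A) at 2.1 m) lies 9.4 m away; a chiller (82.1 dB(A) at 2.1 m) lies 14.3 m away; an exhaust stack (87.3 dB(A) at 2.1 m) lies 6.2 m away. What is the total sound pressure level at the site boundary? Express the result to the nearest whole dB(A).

79 dB(A)

Apply inverse-square spreading to bring every level to the receiver, then sum 10^(L/10).
forklift: 84.8 − 20·log₁₀(9.4/2.1) = 84.8 − 13.02 = 71.78 dB(A).
chiller: 82.1 − 20·log₁₀(14.3/2.1) = 82.1 − 16.66 = 65.44 dB(A).
exhaust stack: 87.3 − 20·log₁₀(6.2/2.1) = 87.3 − 9.40 = 77.90 dB(A).
Σ 10^(L/10) = 8.018e+07 → L_total = 10·log₁₀(8.018e+07) = 79.04 dB(A).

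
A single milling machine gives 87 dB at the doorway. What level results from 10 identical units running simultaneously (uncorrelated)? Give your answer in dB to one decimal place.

With 10 equal, uncorrelated contributions the intensity is 10× that of one unit, giving a rise of 10·log₁₀ 10.
L_total = 87 + 10·log₁₀(10) = 87 + 10.000 = 97.00 dB.

97.0 dB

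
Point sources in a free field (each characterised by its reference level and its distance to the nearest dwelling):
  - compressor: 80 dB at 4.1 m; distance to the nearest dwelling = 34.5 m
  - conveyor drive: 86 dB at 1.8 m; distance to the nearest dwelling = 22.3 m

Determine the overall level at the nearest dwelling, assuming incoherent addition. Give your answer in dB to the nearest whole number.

66 dB

Propagate each source to the receiver with L = L_ref − 20·log₁₀(r/r_ref), then add intensities.
compressor: 80 − 20·log₁₀(34.5/4.1) = 80 − 18.50 = 61.50 dB.
conveyor drive: 86 − 20·log₁₀(22.3/1.8) = 86 − 21.86 = 64.14 dB.
Σ 10^(L/10) = 4.006e+06 → L_total = 10·log₁₀(4.006e+06) = 66.03 dB.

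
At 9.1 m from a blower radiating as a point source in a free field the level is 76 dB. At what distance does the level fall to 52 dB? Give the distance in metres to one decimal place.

The 24.0 dB drop corresponds to a distance ratio of 10^(24.0/20) for a point source.
r₂ = 9.1·10^((76−52)/20) = 9.1·10^(24.0/20) = 144.23 m.

144.2 m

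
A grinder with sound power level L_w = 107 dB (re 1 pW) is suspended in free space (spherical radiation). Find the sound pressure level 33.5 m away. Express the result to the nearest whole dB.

66 dB

The power spreads over a sphere of area 4π·r², so L_p = L_w − 10·log₁₀(4π·r²).
4π·r² = 1.41e+04 m², 10·log₁₀ of that is 41.493 dB.
L_p = 107 − 41.493 = 65.51 dB.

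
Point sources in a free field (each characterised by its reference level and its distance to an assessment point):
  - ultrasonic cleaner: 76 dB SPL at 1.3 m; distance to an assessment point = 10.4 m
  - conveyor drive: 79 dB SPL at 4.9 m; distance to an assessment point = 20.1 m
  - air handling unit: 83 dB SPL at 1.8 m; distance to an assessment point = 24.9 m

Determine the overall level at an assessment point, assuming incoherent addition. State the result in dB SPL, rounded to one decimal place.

68.1 dB SPL

Propagate each source to the receiver with L = L_ref − 20·log₁₀(r/r_ref), then add intensities.
ultrasonic cleaner: 76 − 20·log₁₀(10.4/1.3) = 76 − 18.06 = 57.94 dB SPL.
conveyor drive: 79 − 20·log₁₀(20.1/4.9) = 79 − 12.26 = 66.74 dB SPL.
air handling unit: 83 − 20·log₁₀(24.9/1.8) = 83 − 22.82 = 60.18 dB SPL.
Σ 10^(L/10) = 6.385e+06 → L_total = 10·log₁₀(6.385e+06) = 68.05 dB SPL.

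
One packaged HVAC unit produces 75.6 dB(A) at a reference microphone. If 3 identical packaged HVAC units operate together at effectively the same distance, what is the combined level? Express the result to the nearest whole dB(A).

80 dB(A)

N identical incoherent sources raise the level by 10·log₁₀ N.
L_total = 75.6 + 10·log₁₀(3) = 75.6 + 4.771 = 80.37 dB(A).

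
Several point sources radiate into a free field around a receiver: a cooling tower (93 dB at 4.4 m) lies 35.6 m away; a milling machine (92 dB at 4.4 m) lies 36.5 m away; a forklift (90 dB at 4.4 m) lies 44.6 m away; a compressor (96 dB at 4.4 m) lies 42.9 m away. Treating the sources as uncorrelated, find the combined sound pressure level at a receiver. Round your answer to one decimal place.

80.2 dB

Propagate each source to the receiver with L = L_ref − 20·log₁₀(r/r_ref), then add intensities.
cooling tower: 93 − 20·log₁₀(35.6/4.4) = 93 − 18.16 = 74.84 dB.
milling machine: 92 − 20·log₁₀(36.5/4.4) = 92 − 18.38 = 73.62 dB.
forklift: 90 − 20·log₁₀(44.6/4.4) = 90 − 20.12 = 69.88 dB.
compressor: 96 − 20·log₁₀(42.9/4.4) = 96 − 19.78 = 76.22 dB.
Σ 10^(L/10) = 1.051e+08 → L_total = 10·log₁₀(1.051e+08) = 80.22 dB.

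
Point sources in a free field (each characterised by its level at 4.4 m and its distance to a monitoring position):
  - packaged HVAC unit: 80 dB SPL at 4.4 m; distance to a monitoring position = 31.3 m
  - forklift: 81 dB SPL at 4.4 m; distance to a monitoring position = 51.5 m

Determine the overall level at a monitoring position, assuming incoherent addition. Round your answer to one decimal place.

First find each source's level at the receiver (point-source: −20·log₁₀(r/r_ref)), then combine on an intensity basis.
packaged HVAC unit: 80 − 20·log₁₀(31.3/4.4) = 80 − 17.04 = 62.96 dB SPL.
forklift: 81 − 20·log₁₀(51.5/4.4) = 81 − 21.37 = 59.63 dB SPL.
Σ 10^(L/10) = 2.895e+06 → L_total = 10·log₁₀(2.895e+06) = 64.62 dB SPL.

64.6 dB SPL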